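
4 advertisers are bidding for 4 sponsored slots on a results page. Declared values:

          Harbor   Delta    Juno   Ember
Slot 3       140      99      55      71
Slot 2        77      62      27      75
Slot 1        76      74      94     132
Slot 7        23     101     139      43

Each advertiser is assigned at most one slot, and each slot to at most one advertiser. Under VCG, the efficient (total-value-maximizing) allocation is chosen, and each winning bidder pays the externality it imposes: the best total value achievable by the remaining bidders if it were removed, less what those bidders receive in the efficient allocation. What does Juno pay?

Efficient allocation: Harbor→Slot 3 ($140), Delta→Slot 2 ($62), Juno→Slot 7 ($139), Ember→Slot 1 ($132); total welfare W = $473.
Juno receives Slot 7 at value $139, so the others get W − 139 = $334.
Without Juno: best allocation of the remaining 3 bidders over all 4 slots is Harbor→Slot 3 ($140), Delta→Slot 7 ($101), Ember→Slot 1 ($132), total $373.
VCG payment = (others' best without Juno) − (others' welfare with Juno) = 373 − 334 = $39.

Juno pays $39.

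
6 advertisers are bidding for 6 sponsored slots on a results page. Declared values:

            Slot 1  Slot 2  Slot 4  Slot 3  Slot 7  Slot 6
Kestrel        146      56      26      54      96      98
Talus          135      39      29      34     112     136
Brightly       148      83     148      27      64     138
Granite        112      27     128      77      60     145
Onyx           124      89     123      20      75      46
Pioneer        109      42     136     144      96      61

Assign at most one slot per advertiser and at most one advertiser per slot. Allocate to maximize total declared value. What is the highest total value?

Max total: $784

Optimal: Kestrel→Slot 1 ($146), Talus→Slot 7 ($112), Brightly→Slot 4 ($148), Granite→Slot 6 ($145), Onyx→Slot 2 ($89), Pioneer→Slot 3 ($144) — total 146+112+148+145+89+144 = $784.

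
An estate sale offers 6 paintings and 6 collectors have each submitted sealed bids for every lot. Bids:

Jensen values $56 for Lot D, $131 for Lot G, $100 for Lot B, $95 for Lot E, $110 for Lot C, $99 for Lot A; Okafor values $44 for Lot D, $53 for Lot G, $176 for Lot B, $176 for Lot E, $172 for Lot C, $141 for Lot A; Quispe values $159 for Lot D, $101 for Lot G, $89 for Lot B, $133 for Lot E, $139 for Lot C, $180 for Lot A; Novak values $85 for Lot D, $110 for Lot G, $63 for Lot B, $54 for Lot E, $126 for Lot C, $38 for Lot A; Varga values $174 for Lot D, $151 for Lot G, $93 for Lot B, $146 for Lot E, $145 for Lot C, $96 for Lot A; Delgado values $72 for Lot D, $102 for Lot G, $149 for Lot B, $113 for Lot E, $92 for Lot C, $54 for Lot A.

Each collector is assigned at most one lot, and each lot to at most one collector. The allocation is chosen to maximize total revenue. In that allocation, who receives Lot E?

Okafor receives Lot E.

Optimal: Jensen→Lot G ($131), Okafor→Lot E ($176), Quispe→Lot A ($180), Novak→Lot C ($126), Varga→Lot D ($174), Delgado→Lot B ($149) — total 131+176+180+126+174+149 = $936.
Row-greedy (each collector in turn takes its best remaining lot) gives $900, worse by 36.
Next-best assignment: Jensen→Lot G, Okafor→Lot B, Quispe→Lot A, Novak→Lot C, Varga→Lot D, Delgado→Lot E = $900.
Okafor's own top lot is Lot B ($176), but forcing Okafor→Lot B and reassigning the rest optimally gives only $900 — worse by 36.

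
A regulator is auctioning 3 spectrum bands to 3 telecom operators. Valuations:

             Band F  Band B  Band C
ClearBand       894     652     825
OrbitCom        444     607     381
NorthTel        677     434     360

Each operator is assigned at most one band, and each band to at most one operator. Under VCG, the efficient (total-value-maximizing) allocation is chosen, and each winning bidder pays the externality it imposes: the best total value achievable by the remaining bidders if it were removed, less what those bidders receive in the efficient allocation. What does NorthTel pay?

NorthTel pays $69M.

Efficient allocation: ClearBand→Band C ($825M), OrbitCom→Band B ($607M), NorthTel→Band F ($677M); total welfare W = $2109M.
NorthTel receives Band F at value $677M, so the others get W − 677 = $1432M.
Without NorthTel: best allocation of the remaining 2 bidders over all 3 bands is ClearBand→Band F ($894M), OrbitCom→Band B ($607M), total $1501M.
VCG payment = (others' best without NorthTel) − (others' welfare with NorthTel) = 1501 − 1432 = $69M.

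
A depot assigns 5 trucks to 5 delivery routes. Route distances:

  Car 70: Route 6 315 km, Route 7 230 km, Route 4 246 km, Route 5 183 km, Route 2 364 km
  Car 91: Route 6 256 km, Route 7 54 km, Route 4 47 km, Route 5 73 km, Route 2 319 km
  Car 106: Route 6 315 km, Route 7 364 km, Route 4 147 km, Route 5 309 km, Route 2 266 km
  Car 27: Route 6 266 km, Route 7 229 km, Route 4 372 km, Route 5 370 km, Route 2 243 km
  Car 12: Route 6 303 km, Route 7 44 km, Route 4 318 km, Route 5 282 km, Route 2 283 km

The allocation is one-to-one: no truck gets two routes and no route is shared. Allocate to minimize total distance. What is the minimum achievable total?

This is the linear assignment problem.
Optimal: Car 70→Route 5 (183 km), Car 91→Route 4 (47 km), Car 106→Route 2 (266 km), Car 27→Route 6 (266 km), Car 12→Route 7 (44 km) — total 183+47+266+266+44 = 806 km.
Column-greedy (each route in turn goes to its cheapest remaining truck) gives 873 km, worse by 67.
Next-best assignment: Car 70→Route 6, Car 91→Route 5, Car 106→Route 4, Car 27→Route 2, Car 12→Route 7 = 822 km.

Min total: 806 km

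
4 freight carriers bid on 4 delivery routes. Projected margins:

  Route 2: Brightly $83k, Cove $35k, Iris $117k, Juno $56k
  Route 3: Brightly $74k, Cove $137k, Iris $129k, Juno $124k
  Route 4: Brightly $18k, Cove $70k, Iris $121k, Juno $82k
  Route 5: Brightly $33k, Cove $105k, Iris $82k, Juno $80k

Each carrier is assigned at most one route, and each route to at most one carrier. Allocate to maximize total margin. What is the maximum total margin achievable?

Maximum total: $433k

Optimal: Brightly→Route 2 ($83k), Cove→Route 5 ($105k), Iris→Route 4 ($121k), Juno→Route 3 ($124k) — total 83+105+121+124 = $433k.
Column-greedy (each route in turn goes to its best remaining carrier) gives $369k, worse by 64.
Next-best assignment: Brightly→Route 2, Cove→Route 3, Iris→Route 4, Juno→Route 5 = $421k.
Checked against all permutations: $433k is optimal.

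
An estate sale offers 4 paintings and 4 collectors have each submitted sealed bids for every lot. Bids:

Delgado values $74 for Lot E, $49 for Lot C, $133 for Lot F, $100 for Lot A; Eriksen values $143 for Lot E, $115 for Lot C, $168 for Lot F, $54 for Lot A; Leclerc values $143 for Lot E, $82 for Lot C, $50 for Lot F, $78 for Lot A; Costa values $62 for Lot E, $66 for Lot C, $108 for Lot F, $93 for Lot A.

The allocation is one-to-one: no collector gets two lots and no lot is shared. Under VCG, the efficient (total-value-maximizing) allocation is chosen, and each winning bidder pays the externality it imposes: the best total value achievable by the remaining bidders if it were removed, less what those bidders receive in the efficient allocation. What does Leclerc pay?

Leclerc pays $28.

Efficient allocation: Delgado→Lot F ($133), Eriksen→Lot C ($115), Leclerc→Lot E ($143), Costa→Lot A ($93); total welfare W = $484.
Leclerc receives Lot E at value $143, so the others get W − 143 = $341.
Without Leclerc: best allocation of the remaining 3 bidders over all 4 lots is Delgado→Lot F ($133), Eriksen→Lot E ($143), Costa→Lot A ($93), total $369.
VCG payment = (others' best without Leclerc) − (others' welfare with Leclerc) = 369 − 341 = $28.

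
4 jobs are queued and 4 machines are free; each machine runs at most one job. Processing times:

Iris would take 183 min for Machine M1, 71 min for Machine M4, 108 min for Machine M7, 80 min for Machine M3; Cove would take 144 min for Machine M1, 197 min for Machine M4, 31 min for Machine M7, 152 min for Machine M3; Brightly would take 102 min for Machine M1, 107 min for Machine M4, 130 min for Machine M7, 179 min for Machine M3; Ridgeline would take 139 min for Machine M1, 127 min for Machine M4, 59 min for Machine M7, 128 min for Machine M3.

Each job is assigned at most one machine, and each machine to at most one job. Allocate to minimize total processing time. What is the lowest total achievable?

Optimal: Iris→Machine M4 (71 min), Cove→Machine M7 (31 min), Brightly→Machine M1 (102 min), Ridgeline→Machine M3 (128 min) — total 71+31+102+128 = 332 min.
No other one-to-one assignment undercuts 332 min.

Min total: 332 min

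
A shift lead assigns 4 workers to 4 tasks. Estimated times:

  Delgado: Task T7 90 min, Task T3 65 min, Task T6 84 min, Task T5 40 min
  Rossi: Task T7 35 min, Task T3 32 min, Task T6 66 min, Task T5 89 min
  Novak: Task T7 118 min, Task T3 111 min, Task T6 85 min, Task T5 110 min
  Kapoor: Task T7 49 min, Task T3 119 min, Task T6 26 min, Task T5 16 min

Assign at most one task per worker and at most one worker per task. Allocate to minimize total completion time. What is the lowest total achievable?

Optimal: Delgado→Task T3 (65 min), Rossi→Task T7 (35 min), Novak→Task T6 (85 min), Kapoor→Task T5 (16 min) — total 65+35+85+16 = 201 min.
Next-best assignment: Delgado→Task T5, Rossi→Task T3, Novak→Task T6, Kapoor→Task T7 = 206 min.

Minimum total: 201 min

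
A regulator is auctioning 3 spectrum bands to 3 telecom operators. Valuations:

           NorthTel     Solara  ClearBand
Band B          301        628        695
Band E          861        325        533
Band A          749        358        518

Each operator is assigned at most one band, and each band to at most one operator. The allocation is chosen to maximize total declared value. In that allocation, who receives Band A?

ClearBand receives Band A.

Optimal: NorthTel→Band E ($861M), Solara→Band B ($628M), ClearBand→Band A ($518M) — total 861+628+518 = $2007M.
Next-best assignment: NorthTel→Band E, Solara→Band A, ClearBand→Band B = $1914M.
Swapping NorthTel↔ClearBand (NorthTel→Band A $749M, ClearBand→Band E $533M) loses 97.
ClearBand's own top band is Band B ($695M), but forcing ClearBand→Band B and reassigning the rest optimally gives only $1914M — worse by 93.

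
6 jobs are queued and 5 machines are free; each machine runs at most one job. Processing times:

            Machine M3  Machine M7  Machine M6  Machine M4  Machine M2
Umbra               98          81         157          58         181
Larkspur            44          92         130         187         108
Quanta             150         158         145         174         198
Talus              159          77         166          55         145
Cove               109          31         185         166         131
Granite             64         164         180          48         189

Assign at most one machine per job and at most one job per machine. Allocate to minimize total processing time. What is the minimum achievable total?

Minimum total: 403 min

This is the linear assignment problem.
Optimal: Granite→Machine M3 (64 min), Cove→Machine M7 (31 min), Quanta→Machine M6 (145 min), Talus→Machine M4 (55 min), Larkspur→Machine M2 (108 min) — total 64+31+145+55+108 = 403 min.
Row-greedy (each job in turn takes its cheapest remaining machine) gives 455 min, worse by 52.
Checked against all permutations: 403 min is optimal.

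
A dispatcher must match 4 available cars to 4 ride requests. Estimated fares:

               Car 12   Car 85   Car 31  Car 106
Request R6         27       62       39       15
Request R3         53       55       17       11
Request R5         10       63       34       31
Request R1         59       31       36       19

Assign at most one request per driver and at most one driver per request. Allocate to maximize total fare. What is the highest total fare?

Optimal: Car 12→Request R1 ($59), Car 85→Request R3 ($55), Car 31→Request R6 ($39), Car 106→Request R5 ($31) — total 59+55+39+31 = $184.
Next-best assignment: Car 12→Request R3, Car 85→Request R6, Car 31→Request R1, Car 106→Request R5 = $182.
Swapping Car 106↔Car 12 (Car 106→Request R1 $19, Car 12→Request R5 $10) loses 61.

Maximum total: $184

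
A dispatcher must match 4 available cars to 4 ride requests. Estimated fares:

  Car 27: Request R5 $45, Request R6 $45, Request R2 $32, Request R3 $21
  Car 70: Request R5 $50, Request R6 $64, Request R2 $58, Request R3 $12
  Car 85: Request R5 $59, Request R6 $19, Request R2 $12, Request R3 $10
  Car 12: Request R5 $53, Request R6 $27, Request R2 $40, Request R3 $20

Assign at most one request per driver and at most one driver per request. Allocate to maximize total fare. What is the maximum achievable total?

Maximum total: $184

Optimal: Car 27→Request R3 ($21), Car 70→Request R6 ($64), Car 85→Request R5 ($59), Car 12→Request R2 ($40) — total 21+64+59+40 = $184.
Checked against all permutations: $184 is optimal.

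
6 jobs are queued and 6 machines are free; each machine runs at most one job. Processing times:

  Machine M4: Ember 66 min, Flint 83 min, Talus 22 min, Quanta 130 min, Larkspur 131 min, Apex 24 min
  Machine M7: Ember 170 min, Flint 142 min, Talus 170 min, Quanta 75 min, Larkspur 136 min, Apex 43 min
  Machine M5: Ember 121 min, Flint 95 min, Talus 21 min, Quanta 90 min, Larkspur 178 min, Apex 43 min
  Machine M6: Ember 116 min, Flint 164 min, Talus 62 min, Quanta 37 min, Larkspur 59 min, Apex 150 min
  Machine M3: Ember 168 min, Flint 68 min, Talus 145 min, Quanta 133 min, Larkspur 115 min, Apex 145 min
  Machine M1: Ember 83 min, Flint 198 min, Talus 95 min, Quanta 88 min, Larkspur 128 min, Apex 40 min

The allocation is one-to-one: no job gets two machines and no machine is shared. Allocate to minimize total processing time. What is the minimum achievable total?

Minimum total: 329 min

Treat this as an assignment problem: match each job to one machine.
Optimal: Ember→Machine M4 (66 min), Flint→Machine M3 (68 min), Talus→Machine M5 (21 min), Quanta→Machine M7 (75 min), Larkspur→Machine M6 (59 min), Apex→Machine M1 (40 min) — total 66+68+21+75+59+40 = 329 min.
Min-entry greedy (repeatedly take the single cheapest remaining cell) gives 369 min, worse by 40.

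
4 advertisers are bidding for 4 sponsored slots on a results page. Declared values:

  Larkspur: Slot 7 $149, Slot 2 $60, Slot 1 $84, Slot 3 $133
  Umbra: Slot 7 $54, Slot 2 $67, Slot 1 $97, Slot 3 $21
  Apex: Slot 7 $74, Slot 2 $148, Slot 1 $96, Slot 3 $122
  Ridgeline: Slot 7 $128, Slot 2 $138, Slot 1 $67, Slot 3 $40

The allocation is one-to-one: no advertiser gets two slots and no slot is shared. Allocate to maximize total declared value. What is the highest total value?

Max total: $506

Treat this as an assignment problem: match each advertiser to one slot.
Optimal: Larkspur→Slot 7 ($149), Umbra→Slot 1 ($97), Apex→Slot 3 ($122), Ridgeline→Slot 2 ($138) — total 149+97+122+138 = $506.
Row-greedy (each advertiser in turn takes its best remaining slot) gives $434, worse by 72.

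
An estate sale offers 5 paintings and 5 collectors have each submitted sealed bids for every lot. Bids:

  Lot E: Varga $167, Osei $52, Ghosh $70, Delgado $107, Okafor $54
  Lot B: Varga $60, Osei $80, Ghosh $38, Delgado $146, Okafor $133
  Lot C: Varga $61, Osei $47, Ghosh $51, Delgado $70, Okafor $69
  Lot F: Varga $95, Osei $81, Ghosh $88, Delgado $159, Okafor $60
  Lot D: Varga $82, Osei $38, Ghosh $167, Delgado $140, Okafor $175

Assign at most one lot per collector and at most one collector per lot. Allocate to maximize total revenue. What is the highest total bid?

Max total: $673

This is a one-to-one assignment (maximum-weight bipartite matching).
Optimal: Varga→Lot E ($167), Osei→Lot C ($47), Ghosh→Lot D ($167), Delgado→Lot F ($159), Okafor→Lot B ($133) — total 167+47+167+159+133 = $673.
Max-entry greedy (repeatedly take the single best remaining cell) gives $632, worse by 41.
Swapping Okafor↔Ghosh (Okafor→Lot D $175, Ghosh→Lot B $38) loses 87.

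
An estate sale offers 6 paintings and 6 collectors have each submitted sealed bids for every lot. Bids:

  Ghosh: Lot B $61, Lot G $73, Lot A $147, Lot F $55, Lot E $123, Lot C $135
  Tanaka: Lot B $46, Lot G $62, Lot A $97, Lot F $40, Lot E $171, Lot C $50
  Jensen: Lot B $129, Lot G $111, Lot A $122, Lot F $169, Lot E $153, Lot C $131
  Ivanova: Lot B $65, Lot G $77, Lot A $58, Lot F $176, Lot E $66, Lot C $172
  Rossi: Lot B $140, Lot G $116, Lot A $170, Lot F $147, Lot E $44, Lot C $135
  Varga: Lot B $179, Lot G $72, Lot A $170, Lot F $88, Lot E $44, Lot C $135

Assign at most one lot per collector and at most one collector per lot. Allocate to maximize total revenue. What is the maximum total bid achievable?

Treat this as an assignment problem: match each collector to one lot.
Optimal: Ghosh→Lot A ($147), Tanaka→Lot E ($171), Jensen→Lot F ($169), Ivanova→Lot C ($172), Rossi→Lot G ($116), Varga→Lot B ($179) — total 147+171+169+172+116+179 = $954.
Max-entry greedy (repeatedly take the single best remaining cell) gives $942, worse by 12.
Swapping Jensen↔Tanaka (Jensen→Lot E $153, Tanaka→Lot F $40) loses 147.

Max total: $954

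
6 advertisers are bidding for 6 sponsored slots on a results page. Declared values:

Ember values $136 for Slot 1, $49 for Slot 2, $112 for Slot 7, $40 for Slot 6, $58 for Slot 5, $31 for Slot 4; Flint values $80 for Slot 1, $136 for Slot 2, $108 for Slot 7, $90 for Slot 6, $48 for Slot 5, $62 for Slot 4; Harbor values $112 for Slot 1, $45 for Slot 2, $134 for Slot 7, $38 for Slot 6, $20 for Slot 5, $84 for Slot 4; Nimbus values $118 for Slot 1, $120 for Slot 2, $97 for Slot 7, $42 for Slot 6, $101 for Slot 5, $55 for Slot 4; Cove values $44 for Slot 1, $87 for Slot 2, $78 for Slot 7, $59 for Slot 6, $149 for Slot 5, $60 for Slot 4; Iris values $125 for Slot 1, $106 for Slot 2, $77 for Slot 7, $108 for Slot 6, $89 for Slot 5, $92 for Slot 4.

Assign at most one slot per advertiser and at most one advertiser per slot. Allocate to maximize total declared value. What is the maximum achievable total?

Max total: $721

Optimal: Ember→Slot 1 ($136), Flint→Slot 6 ($90), Harbor→Slot 7 ($134), Nimbus→Slot 2 ($120), Cove→Slot 5 ($149), Iris→Slot 4 ($92) — total 136+90+134+120+149+92 = $721.
Column-greedy (each slot in turn goes to its best remaining advertiser) gives $718, worse by 3.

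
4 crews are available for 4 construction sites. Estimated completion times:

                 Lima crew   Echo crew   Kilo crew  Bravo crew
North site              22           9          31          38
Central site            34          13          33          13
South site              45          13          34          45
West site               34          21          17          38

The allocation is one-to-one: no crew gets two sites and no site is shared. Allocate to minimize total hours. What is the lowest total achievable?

Min total: 65 hours

Optimal: Lima crew→North site (22 hours), Echo crew→South site (13 hours), Kilo crew→West site (17 hours), Bravo crew→Central site (13 hours) — total 22+13+17+13 = 65 hours.
Row-greedy (each crew in turn takes its cheapest remaining site) gives 97 hours, worse by 32.
Next-best assignment: Lima crew→South site, Echo crew→North site, Kilo crew→West site, Bravo crew→Central site = 84 hours.
Checked against all permutations: 65 hours is optimal.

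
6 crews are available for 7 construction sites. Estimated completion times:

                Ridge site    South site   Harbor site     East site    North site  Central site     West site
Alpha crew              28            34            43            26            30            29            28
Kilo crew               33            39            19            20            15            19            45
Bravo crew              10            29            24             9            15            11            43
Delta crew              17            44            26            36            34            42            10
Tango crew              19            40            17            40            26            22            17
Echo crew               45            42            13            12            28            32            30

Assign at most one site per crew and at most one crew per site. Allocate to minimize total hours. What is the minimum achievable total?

Optimal: Alpha crew→Ridge site (28 hours), Kilo crew→North site (15 hours), Bravo crew→Central site (11 hours), Delta crew→West site (10 hours), Tango crew→Harbor site (17 hours), Echo crew→East site (12 hours) — total 28+15+11+10+17+12 = 93 hours.
Min-entry greedy (repeatedly take the single cheapest remaining cell) gives 95 hours, worse by 2.
Checked against all permutations: 93 hours is optimal.

Min total: 93 hours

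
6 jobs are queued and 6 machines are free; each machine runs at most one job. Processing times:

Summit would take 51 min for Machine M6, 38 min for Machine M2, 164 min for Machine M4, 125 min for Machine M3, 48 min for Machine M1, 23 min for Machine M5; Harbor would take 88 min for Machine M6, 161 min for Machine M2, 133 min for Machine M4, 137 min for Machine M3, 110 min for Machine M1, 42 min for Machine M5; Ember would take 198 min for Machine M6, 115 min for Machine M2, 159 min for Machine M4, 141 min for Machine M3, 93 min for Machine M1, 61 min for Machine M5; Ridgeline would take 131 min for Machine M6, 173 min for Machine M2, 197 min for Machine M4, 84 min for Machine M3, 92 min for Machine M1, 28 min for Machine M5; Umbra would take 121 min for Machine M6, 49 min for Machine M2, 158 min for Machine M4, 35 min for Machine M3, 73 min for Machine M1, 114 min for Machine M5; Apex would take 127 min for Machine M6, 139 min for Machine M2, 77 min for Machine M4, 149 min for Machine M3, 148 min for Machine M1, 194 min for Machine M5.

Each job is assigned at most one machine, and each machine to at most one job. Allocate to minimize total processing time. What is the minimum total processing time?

Minimum total: 359 min

Treat this as an assignment problem: match each job to one machine.
Optimal: Summit→Machine M2 (38 min), Harbor→Machine M6 (88 min), Ember→Machine M1 (93 min), Ridgeline→Machine M5 (28 min), Umbra→Machine M3 (35 min), Apex→Machine M4 (77 min) — total 38+88+93+28+35+77 = 359 min.
Row-greedy (each job in turn takes its cheapest remaining machine) gives 414 min, worse by 55.
No other one-to-one assignment undercuts 359 min.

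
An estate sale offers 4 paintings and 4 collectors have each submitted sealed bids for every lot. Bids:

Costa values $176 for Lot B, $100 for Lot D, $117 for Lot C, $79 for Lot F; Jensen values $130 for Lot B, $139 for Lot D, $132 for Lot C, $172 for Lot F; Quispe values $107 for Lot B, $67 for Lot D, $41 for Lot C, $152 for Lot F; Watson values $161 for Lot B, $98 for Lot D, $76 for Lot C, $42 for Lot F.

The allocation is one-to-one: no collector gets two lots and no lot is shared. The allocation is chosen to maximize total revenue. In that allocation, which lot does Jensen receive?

Optimal: Costa→Lot C ($117), Jensen→Lot D ($139), Quispe→Lot F ($152), Watson→Lot B ($161) — total 117+139+152+161 = $569.
Column-greedy (each lot in turn goes to its best remaining collector) gives $543, worse by 26.
Jensen's own top lot is Lot F ($172), but forcing Jensen→Lot F and reassigning the rest optimally gives only $517 — worse by 52.

Jensen receives Lot D.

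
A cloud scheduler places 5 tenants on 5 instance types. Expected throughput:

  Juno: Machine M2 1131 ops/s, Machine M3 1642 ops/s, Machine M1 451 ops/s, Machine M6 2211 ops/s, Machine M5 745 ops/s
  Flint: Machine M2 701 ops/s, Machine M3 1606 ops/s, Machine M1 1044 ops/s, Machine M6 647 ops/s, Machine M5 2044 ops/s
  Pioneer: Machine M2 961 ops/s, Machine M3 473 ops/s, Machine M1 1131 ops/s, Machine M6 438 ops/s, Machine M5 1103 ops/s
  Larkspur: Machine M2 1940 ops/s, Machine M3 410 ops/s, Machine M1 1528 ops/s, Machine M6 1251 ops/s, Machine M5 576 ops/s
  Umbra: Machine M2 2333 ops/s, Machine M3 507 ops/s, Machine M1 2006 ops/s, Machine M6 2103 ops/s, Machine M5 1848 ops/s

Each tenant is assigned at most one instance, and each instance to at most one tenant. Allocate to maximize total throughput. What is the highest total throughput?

This is a one-to-one assignment (maximum-weight bipartite matching).
Optimal: Juno→Machine M6 (2211 ops/s), Flint→Machine M3 (1606 ops/s), Pioneer→Machine M5 (1103 ops/s), Larkspur→Machine M2 (1940 ops/s), Umbra→Machine M1 (2006 ops/s) — total 2211+1606+1103+1940+2006 = 8866 ops/s.
Max-entry greedy (repeatedly take the single best remaining cell) gives 8589 ops/s, worse by 277.
Swapping Larkspur↔Pioneer (Larkspur→Machine M5 576 ops/s, Pioneer→Machine M2 961 ops/s) loses 1506.

Maximum total: 8866 ops/s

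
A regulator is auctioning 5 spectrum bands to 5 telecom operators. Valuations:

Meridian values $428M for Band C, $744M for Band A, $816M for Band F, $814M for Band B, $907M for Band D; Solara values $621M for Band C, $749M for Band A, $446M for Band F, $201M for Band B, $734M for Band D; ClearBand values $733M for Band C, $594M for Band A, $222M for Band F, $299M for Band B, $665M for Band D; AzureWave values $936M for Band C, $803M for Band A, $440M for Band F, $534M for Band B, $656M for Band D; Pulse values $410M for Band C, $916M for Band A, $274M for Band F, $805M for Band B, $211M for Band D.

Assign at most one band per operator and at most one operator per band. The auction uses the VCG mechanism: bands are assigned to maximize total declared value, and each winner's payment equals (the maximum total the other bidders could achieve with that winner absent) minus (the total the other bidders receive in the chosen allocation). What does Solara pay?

Solara pays $111M.

Efficient allocation: Meridian→Band F ($816M), Solara→Band A ($749M), ClearBand→Band D ($665M), AzureWave→Band C ($936M), Pulse→Band B ($805M); total welfare W = $3971M.
Solara receives Band A at value $749M, so the others get W − 749 = $3222M.
Without Solara: best allocation of the remaining 4 bidders over all 5 bands is Meridian→Band F ($816M), ClearBand→Band D ($665M), AzureWave→Band C ($936M), Pulse→Band A ($916M), total $3333M.
VCG payment = (others' best without Solara) − (others' welfare with Solara) = 3333 − 3222 = $111M.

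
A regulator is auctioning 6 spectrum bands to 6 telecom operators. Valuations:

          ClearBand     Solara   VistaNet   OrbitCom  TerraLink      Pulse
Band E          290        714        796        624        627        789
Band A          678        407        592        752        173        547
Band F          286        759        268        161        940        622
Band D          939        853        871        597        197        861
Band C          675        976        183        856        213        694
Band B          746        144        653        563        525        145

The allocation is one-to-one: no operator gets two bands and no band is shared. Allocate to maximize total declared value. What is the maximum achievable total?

Optimal: ClearBand→Band B ($746M), Solara→Band C ($976M), VistaNet→Band D ($871M), OrbitCom→Band A ($752M), TerraLink→Band F ($940M), Pulse→Band E ($789M) — total 746+976+871+752+940+789 = $5074M.
Max-entry greedy (repeatedly take the single best remaining cell) gives $4548M, worse by 526.
Next-best assignment: ClearBand→Band B, Solara→Band C, VistaNet→Band E, OrbitCom→Band A, TerraLink→Band F, Pulse→Band D = $5071M.
Swapping Pulse↔VistaNet (Pulse→Band D $861M, VistaNet→Band E $796M) loses 3.

Maximum total: $5074M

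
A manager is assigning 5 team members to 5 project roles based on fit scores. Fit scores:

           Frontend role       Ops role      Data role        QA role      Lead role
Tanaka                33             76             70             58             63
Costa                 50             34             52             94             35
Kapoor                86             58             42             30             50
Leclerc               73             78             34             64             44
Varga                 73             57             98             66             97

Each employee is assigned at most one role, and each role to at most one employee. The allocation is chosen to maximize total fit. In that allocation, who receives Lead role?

Optimal: Tanaka→Data role (70 pts), Costa→QA role (94 pts), Kapoor→Frontend role (86 pts), Leclerc→Ops role (78 pts), Varga→Lead role (97 pts) — total 70+94+86+78+97 = 425 pts.
Column-greedy (each role in turn goes to its best remaining employee) gives 419 pts, worse by 6.
Swapping Costa↔Tanaka (Costa→Data role 52 pts, Tanaka→QA role 58 pts) loses 54.
Varga's own top role is Data role (98 pts), but forcing Varga→Data role and reassigning the rest optimally gives only 419 pts — worse by 6.

Varga receives Lead role.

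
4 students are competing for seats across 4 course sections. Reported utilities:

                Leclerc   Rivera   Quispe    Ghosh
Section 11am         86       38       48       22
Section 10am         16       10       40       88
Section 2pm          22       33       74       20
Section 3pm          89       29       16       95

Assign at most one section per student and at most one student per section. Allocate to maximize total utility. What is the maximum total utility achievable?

Optimal: Leclerc→Section 3pm (89 points), Rivera→Section 11am (38 points), Quispe→Section 2pm (74 points), Ghosh→Section 10am (88 points) — total 89+38+74+88 = 289 points.
Max-entry greedy (repeatedly take the single best remaining cell) gives 265 points, worse by 24.
Swapping Ghosh↔Quispe (Ghosh→Section 2pm 20 points, Quispe→Section 10am 40 points) loses 102.

Maximum total: 289 points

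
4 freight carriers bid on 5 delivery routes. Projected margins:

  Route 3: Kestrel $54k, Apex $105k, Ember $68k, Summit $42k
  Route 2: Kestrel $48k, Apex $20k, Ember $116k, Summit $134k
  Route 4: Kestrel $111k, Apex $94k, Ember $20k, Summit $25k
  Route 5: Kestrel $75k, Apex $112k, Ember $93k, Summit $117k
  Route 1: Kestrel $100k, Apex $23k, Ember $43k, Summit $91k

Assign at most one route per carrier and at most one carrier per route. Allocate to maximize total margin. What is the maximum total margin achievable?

Maximum total: $449k

Treat this as an assignment problem: match each carrier to one route.
Optimal: Kestrel→Route 4 ($111k), Apex→Route 3 ($105k), Ember→Route 2 ($116k), Summit→Route 5 ($117k) — total 111+105+116+117 = $449k.
Row-greedy (each carrier in turn takes its best remaining route) gives $430k, worse by 19.
Next-best assignment: Kestrel→Route 4, Apex→Route 3, Ember→Route 5, Summit→Route 2 = $443k.
Checked against all permutations: $449k is optimal.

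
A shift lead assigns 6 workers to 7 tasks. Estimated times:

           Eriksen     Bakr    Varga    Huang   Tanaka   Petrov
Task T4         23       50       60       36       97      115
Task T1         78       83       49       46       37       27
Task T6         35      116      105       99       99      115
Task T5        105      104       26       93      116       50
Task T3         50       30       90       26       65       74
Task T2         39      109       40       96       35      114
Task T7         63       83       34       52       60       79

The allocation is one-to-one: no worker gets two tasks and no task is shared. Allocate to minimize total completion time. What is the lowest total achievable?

This is the linear assignment problem.
Optimal: Eriksen→Task T6 (35 min), Bakr→Task T3 (30 min), Varga→Task T5 (26 min), Huang→Task T4 (36 min), Tanaka→Task T2 (35 min), Petrov→Task T1 (27 min) — total 35+30+26+36+35+27 = 189 min.
Swapping Eriksen↔Bakr (Eriksen→Task T3 50 min, Bakr→Task T6 116 min) adds 101.
Checked against all permutations: 189 min is optimal.

Min total: 189 min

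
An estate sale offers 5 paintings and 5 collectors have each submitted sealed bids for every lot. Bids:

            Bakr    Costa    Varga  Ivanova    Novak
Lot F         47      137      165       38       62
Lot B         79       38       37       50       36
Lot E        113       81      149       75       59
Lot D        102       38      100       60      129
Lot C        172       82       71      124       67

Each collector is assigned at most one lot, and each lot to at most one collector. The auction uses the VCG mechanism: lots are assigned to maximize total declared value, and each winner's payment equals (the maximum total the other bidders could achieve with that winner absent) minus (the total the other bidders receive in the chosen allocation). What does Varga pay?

Varga pays $25.

Efficient allocation: Bakr→Lot C ($172), Costa→Lot F ($137), Varga→Lot E ($149), Ivanova→Lot B ($50), Novak→Lot D ($129); total welfare W = $637.
Varga receives Lot E at value $149, so the others get W − 149 = $488.
Without Varga: best allocation of the remaining 4 bidders over all 5 lots is Bakr→Lot C ($172), Costa→Lot F ($137), Ivanova→Lot E ($75), Novak→Lot D ($129), total $513.
VCG payment = (others' best without Varga) − (others' welfare with Varga) = 513 − 488 = $25.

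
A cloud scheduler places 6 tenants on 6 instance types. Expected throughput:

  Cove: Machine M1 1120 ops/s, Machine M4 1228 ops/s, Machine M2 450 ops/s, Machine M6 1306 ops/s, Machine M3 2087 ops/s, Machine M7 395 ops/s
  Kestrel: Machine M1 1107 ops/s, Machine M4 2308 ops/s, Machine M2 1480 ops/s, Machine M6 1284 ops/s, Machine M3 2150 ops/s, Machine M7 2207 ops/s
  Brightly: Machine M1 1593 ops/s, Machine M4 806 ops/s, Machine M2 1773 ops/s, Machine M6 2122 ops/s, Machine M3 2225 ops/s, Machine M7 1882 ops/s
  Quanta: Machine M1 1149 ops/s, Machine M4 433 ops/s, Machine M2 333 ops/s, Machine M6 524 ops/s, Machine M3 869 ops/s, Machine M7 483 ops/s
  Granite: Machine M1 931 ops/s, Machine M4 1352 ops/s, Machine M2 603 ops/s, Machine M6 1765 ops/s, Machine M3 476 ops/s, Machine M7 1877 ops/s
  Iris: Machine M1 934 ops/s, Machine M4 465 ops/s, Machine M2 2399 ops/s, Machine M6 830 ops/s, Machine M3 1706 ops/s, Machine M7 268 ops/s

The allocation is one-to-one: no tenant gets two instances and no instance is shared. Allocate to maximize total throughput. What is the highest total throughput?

Maximum total: 11942 ops/s

This is the linear assignment problem.
Optimal: Cove→Machine M3 (2087 ops/s), Kestrel→Machine M4 (2308 ops/s), Brightly→Machine M6 (2122 ops/s), Quanta→Machine M1 (1149 ops/s), Granite→Machine M7 (1877 ops/s), Iris→Machine M2 (2399 ops/s) — total 2087+2308+2122+1149+1877+2399 = 11942 ops/s.
Column-greedy (each instance in turn goes to its best remaining tenant) gives 10635 ops/s, worse by 1307.
Next-best assignment: Cove→Machine M3, Kestrel→Machine M4, Brightly→Machine M7, Quanta→Machine M1, Granite→Machine M6, Iris→Machine M2 = 11590 ops/s.
Checked against all permutations: 11942 ops/s is optimal.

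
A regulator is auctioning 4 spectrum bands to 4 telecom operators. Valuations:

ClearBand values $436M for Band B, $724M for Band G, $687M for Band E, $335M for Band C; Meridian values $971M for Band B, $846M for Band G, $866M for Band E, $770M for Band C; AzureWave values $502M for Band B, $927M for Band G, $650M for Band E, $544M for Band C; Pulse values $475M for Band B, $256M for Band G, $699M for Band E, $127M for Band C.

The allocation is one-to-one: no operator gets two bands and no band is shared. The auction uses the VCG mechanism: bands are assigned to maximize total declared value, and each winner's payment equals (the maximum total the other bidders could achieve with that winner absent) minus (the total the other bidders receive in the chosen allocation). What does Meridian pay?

Efficient allocation: ClearBand→Band G ($724M), Meridian→Band B ($971M), AzureWave→Band C ($544M), Pulse→Band E ($699M); total welfare W = $2938M.
Meridian receives Band B at value $971M, so the others get W − 971 = $1967M.
Without Meridian: best allocation of the remaining 3 bidders over all 4 bands is ClearBand→Band E ($687M), AzureWave→Band G ($927M), Pulse→Band B ($475M), total $2089M.
VCG payment = (others' best without Meridian) − (others' welfare with Meridian) = 2089 − 1967 = $122M.

Meridian pays $122M.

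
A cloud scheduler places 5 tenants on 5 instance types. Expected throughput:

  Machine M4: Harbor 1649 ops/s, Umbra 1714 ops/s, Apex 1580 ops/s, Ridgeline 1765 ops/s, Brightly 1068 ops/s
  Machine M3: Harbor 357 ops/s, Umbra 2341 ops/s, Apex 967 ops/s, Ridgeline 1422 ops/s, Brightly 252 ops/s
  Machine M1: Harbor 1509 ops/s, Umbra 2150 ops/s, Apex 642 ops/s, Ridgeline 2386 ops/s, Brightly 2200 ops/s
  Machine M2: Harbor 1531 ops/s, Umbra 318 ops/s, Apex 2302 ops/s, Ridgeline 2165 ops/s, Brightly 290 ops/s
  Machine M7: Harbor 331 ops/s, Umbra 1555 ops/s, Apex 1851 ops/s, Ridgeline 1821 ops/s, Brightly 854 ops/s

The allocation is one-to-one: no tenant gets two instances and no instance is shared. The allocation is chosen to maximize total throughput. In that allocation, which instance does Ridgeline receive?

Ridgeline receives Machine M7.

Treat this as an assignment problem: match each tenant to one instance.
Optimal: Harbor→Machine M4 (1649 ops/s), Umbra→Machine M3 (2341 ops/s), Apex→Machine M2 (2302 ops/s), Ridgeline→Machine M7 (1821 ops/s), Brightly→Machine M1 (2200 ops/s) — total 1649+2341+2302+1821+2200 = 10313 ops/s.
Max-entry greedy (repeatedly take the single best remaining cell) gives 9532 ops/s, worse by 781.
Next-best assignment: Harbor→Machine M4, Umbra→Machine M3, Apex→Machine M7, Ridgeline→Machine M2, Brightly→Machine M1 = 10206 ops/s.
Checked against all permutations: 10313 ops/s is optimal.
Ridgeline's own top instance is Machine M1 (2386 ops/s), but forcing Ridgeline→Machine M1 and reassigning the rest optimally gives only 9532 ops/s — worse by 781.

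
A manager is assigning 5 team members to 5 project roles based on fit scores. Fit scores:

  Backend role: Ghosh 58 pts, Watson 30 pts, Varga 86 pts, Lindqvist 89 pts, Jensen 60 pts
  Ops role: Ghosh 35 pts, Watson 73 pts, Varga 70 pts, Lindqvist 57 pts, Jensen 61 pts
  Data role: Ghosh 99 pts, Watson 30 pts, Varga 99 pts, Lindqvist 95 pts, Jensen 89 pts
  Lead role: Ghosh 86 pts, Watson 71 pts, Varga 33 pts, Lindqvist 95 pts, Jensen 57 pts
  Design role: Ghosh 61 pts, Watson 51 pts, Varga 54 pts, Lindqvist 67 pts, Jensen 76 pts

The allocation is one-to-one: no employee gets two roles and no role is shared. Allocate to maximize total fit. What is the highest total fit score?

Maximum total: 429 pts

Optimal: Ghosh→Data role (99 pts), Watson→Ops role (73 pts), Varga→Backend role (86 pts), Lindqvist→Lead role (95 pts), Jensen→Design role (76 pts) — total 99+73+86+95+76 = 429 pts.
Column-greedy (each role in turn goes to its best remaining employee) gives 372 pts, worse by 57.
No other one-to-one assignment exceeds 429 pts.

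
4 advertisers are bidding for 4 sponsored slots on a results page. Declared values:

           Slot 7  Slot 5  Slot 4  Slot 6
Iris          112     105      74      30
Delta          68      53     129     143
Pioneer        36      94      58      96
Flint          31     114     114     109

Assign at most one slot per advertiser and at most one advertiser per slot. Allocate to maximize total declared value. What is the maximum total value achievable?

This is a one-to-one assignment (maximum-weight bipartite matching).
Optimal: Iris→Slot 7 ($112), Delta→Slot 6 ($143), Pioneer→Slot 5 ($94), Flint→Slot 4 ($114) — total 112+143+94+114 = $463.
Max-entry greedy (repeatedly take the single best remaining cell) gives $427, worse by 36.
Swapping Iris↔Flint (Iris→Slot 4 $74, Flint→Slot 7 $31) loses 121.

Max total: $463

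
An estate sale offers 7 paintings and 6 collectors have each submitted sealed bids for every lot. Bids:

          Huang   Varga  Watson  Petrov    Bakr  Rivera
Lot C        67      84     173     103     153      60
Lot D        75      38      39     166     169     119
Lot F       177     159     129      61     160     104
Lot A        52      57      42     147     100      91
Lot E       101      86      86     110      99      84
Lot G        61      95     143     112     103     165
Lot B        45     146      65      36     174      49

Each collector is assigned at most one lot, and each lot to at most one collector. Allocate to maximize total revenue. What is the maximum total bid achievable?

Optimal: Huang→Lot F ($177), Varga→Lot B ($146), Watson→Lot C ($173), Petrov→Lot A ($147), Bakr→Lot D ($169), Rivera→Lot G ($165) — total 177+146+173+147+169+165 = $977.
Max-entry greedy (repeatedly take the single best remaining cell) gives $941, worse by 36.
Next-best assignment: Huang→Lot F, Varga→Lot E, Watson→Lot C, Petrov→Lot D, Bakr→Lot B, Rivera→Lot G = $941.

Maximum total: $977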